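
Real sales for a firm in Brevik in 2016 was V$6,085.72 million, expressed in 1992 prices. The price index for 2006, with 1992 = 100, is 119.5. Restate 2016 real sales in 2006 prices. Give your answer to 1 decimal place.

V$7,272.4 million

Real sales in 2006 prices = Real sales in 1992 prices × (P_2006/P_1992) = 6085.72 × 1.195 = 7272.44.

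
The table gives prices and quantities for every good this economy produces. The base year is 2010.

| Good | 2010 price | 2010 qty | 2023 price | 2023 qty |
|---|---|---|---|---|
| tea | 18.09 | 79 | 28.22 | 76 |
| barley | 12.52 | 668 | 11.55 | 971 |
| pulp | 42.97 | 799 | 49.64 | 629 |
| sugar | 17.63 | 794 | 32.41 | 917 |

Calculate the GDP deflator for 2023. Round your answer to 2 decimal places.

130.98

Nominal GDP 2023 = 28.22·76 + 11.55·971 + 49.64·629 + 32.41·917 = 74303.30.
Real GDP 2023 (at 2010 prices) = 18.09·76 + 12.52·971 + 42.97·629 + 17.63·917 = 56726.60.
Deflator = Nominal/Real × 100 = 74303.30/56726.60 × 100 = 130.985.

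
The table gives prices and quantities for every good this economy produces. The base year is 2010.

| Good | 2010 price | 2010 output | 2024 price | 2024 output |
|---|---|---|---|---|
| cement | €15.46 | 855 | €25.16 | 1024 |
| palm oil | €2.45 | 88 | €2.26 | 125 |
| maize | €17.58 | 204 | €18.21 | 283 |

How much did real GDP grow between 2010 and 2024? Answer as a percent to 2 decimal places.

24.04%

Real GDP 2010 = Nominal GDP 2010 = 15.46·855 + 2.45·88 + 17.58·204 = 17020.22.
Real GDP 2024 (at 2010 prices) = 15.46·1024 + 2.45·125 + 17.58·283 = 21112.43.
Real growth = 21112.43/17020.22 − 1 = 0.2404.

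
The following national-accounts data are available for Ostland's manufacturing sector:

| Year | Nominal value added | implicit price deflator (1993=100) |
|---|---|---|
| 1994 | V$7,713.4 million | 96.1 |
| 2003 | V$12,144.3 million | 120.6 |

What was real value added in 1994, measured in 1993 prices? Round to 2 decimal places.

Real value added = Nominal / (implicit price deflator/100) = 7713.4 / 0.961 = 8026.43.

V$8,026.43 million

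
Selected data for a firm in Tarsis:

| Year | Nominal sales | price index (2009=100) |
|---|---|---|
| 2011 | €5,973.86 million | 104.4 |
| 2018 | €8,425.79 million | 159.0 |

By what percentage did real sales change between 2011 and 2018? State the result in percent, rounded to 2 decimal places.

Real sales 2011 = 5973.86 / 1.044 = 5722.09.
Real sales 2018 = 8425.79 / 1.590 = 5299.24.
Real growth = 5299.24 / 5722.09 − 1 = -0.0739.

-7.39%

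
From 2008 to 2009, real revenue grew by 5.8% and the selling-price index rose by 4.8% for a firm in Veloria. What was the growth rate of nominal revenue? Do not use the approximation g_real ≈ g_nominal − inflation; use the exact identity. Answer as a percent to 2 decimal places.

10.88%

(1 + g_nom) = (1 + g_real)(1 + π) = 1.0580 × 1.0480 = 1.10878.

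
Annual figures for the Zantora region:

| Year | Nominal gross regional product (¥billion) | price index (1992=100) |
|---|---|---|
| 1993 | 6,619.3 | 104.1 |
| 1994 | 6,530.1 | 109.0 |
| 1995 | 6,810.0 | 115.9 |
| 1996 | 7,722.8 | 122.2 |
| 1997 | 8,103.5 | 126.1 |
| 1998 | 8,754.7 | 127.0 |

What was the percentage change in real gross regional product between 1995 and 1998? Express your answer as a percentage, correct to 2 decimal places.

17.32%

Real gross regional product 1995 = 6810.0/1.159 = 5875.75.
Real gross regional product 1998 = 8754.7/1.270 = 6893.46.
Change = 6893.46/5875.75 − 1 = 0.1732.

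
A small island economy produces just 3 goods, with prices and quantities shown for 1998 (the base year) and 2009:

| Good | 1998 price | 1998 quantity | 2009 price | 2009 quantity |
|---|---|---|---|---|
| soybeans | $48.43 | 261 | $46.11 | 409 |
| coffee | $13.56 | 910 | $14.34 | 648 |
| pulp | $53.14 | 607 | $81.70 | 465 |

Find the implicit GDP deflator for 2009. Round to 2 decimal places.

Nominal GDP 2009 = 46.11·409 + 14.34·648 + 81.70·465 = 66141.81.
Real GDP 2009 (at 1998 prices) = 48.43·409 + 13.56·648 + 53.14·465 = 53304.85.
Deflator = Nominal/Real × 100 = 66141.81/53304.85 × 100 = 124.082.

124.08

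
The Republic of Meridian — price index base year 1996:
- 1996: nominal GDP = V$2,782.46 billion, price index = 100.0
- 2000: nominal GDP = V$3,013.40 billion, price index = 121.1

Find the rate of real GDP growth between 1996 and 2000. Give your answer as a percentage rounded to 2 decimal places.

-10.57%

Real GDP 1996 = 2782.46 / 1.000 = 2782.46.
Real GDP 2000 = 3013.40 / 1.211 = 2488.36.
Real growth = 2488.36 / 2782.46 − 1 = -0.1057.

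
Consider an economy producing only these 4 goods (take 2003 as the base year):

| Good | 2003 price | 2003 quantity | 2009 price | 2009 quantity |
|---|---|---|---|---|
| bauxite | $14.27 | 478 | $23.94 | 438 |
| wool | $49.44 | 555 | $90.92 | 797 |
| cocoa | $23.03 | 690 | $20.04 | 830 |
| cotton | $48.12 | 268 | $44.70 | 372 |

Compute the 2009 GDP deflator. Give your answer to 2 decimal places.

140.57

Nominal GDP 2009 = 23.94·438 + 90.92·797 + 20.04·830 + 44.70·372 = 116210.56.
Real GDP 2009 (at 2003 prices) = 14.27·438 + 49.44·797 + 23.03·830 + 48.12·372 = 82669.48.
Deflator = Nominal/Real × 100 = 116210.56/82669.48 × 100 = 140.573.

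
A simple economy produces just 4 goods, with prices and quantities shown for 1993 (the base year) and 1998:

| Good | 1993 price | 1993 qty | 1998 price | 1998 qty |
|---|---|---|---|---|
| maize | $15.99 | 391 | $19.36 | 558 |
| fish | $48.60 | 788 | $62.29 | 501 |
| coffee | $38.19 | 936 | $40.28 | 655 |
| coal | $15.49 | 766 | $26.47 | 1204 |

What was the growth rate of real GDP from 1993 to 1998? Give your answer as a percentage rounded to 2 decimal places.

Real GDP 1993 = Nominal GDP 1993 = 15.99·391 + 48.60·788 + 38.19·936 + 15.49·766 = 92160.07.
Real GDP 1998 (at 1993 prices) = 15.99·558 + 48.60·501 + 38.19·655 + 15.49·1204 = 76935.43.
Real growth = 76935.43/92160.07 − 1 = -0.1652.

-16.52%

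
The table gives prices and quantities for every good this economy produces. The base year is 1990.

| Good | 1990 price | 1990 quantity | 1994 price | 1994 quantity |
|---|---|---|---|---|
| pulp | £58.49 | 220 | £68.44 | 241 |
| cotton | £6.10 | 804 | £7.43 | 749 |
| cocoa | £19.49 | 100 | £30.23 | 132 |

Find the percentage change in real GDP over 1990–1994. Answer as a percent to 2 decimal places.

7.69%

Real GDP 1990 = Nominal GDP 1990 = 58.49·220 + 6.10·804 + 19.49·100 = 19721.20.
Real GDP 1994 (at 1990 prices) = 58.49·241 + 6.10·749 + 19.49·132 = 21237.67.
Real growth = 21237.67/19721.20 − 1 = 0.0769.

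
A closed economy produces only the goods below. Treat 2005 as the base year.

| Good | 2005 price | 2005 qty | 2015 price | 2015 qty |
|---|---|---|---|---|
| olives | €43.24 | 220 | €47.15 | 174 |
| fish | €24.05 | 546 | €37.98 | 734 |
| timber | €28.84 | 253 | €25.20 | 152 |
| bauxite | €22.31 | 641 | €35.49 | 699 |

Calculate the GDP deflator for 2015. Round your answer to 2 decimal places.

Nominal GDP 2015 = 47.15·174 + 37.98·734 + 25.20·152 + 35.49·699 = 64719.33.
Real GDP 2015 (at 2005 prices) = 43.24·174 + 24.05·734 + 28.84·152 + 22.31·699 = 45154.83.
Deflator = Nominal/Real × 100 = 64719.33/45154.83 × 100 = 143.328.

143.33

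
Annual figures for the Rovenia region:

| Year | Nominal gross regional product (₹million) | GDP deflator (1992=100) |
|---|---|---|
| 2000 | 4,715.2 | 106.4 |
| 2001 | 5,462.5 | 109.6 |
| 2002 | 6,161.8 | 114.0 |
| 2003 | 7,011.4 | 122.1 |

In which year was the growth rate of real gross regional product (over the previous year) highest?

2001: real = 5462.5/1.096 = 4984.03; growth vs 2000 (4431.58) = 12.47%.
2002: real = 6161.8/1.140 = 5405.09; growth vs 2001 (4984.03) = 8.45%.
2003: real = 7011.4/1.221 = 5742.34; growth vs 2002 (5405.09) = 6.24%.

2001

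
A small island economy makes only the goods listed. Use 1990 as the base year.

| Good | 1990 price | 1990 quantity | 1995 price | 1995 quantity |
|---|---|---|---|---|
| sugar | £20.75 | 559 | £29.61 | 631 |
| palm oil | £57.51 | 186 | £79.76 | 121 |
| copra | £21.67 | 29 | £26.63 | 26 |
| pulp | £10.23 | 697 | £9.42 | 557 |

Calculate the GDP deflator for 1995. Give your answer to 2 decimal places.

Nominal GDP 1995 = 29.61·631 + 79.76·121 + 26.63·26 + 9.42·557 = 34274.19.
Real GDP 1995 (at 1990 prices) = 20.75·631 + 57.51·121 + 21.67·26 + 10.23·557 = 26313.49.
Deflator = Nominal/Real × 100 = 34274.19/26313.49 × 100 = 130.253.

130.25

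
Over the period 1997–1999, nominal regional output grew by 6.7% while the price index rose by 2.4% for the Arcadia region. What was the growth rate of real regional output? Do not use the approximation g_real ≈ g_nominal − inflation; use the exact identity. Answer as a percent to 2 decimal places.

(1 + g_nom) = (1 + g_real)(1 + π), so g_real = 1.0670 / 1.0240 − 1 = 0.04199.

4.20%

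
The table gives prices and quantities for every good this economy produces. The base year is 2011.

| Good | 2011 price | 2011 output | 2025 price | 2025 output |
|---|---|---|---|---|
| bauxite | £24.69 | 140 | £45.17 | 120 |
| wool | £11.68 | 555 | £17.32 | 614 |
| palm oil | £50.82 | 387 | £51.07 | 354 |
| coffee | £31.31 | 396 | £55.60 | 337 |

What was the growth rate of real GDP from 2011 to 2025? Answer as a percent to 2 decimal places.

Real GDP 2011 = Nominal GDP 2011 = 24.69·140 + 11.68·555 + 50.82·387 + 31.31·396 = 42005.10.
Real GDP 2025 (at 2011 prices) = 24.69·120 + 11.68·614 + 50.82·354 + 31.31·337 = 38676.07.
Real growth = 38676.07/42005.10 − 1 = -0.0793.

-7.93%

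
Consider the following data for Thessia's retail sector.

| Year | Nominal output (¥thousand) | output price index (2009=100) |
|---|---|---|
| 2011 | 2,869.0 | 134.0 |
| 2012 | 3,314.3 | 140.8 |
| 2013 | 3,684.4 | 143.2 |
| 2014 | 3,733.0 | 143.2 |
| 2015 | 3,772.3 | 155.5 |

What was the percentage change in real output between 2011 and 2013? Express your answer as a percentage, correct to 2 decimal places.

20.17%

Real output 2011 = 2869.0/1.340 = 2141.04.
Real output 2013 = 3684.4/1.432 = 2572.91.
Change = 2572.91/2141.04 − 1 = 0.2017.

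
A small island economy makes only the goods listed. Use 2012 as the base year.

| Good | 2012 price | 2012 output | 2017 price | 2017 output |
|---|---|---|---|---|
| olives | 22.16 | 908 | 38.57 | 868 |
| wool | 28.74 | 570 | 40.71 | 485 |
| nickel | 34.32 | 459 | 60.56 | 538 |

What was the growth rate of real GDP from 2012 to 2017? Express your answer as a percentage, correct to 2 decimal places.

Real GDP 2012 = Nominal GDP 2012 = 22.16·908 + 28.74·570 + 34.32·459 = 52255.96.
Real GDP 2017 (at 2012 prices) = 22.16·868 + 28.74·485 + 34.32·538 = 51637.94.
Real growth = 51637.94/52255.96 − 1 = -0.0118.

-1.18%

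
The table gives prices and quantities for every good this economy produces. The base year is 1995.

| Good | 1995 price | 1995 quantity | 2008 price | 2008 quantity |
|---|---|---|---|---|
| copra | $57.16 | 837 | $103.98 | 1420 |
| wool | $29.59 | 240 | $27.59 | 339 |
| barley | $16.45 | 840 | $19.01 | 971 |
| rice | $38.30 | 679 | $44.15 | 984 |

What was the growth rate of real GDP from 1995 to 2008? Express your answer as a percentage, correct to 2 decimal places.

52.86%

Real GDP 1995 = Nominal GDP 1995 = 57.16·837 + 29.59·240 + 16.45·840 + 38.30·679 = 94768.22.
Real GDP 2008 (at 1995 prices) = 57.16·1420 + 29.59·339 + 16.45·971 + 38.30·984 = 144858.36.
Real growth = 144858.36/94768.22 − 1 = 0.5286.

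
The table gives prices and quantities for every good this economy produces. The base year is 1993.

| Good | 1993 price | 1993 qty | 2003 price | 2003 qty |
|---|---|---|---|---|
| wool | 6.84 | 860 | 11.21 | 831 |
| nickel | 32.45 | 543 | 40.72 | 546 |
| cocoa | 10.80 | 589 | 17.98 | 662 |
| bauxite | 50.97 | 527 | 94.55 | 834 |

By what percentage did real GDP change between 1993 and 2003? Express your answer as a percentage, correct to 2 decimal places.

28.80%

Real GDP 1993 = Nominal GDP 1993 = 6.84·860 + 32.45·543 + 10.80·589 + 50.97·527 = 56725.14.
Real GDP 2003 (at 1993 prices) = 6.84·831 + 32.45·546 + 10.80·662 + 50.97·834 = 73060.32.
Real growth = 73060.32/56725.14 − 1 = 0.2880.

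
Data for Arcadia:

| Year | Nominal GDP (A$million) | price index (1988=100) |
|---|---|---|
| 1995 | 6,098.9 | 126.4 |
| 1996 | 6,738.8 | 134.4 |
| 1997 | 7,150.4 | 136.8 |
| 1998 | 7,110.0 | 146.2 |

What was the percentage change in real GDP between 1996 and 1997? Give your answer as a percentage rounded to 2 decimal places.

4.25%

Real GDP 1996 = 6738.8/1.344 = 5013.99.
Real GDP 1997 = 7150.4/1.368 = 5226.90.
Change = 5226.90/5013.99 − 1 = 0.0425.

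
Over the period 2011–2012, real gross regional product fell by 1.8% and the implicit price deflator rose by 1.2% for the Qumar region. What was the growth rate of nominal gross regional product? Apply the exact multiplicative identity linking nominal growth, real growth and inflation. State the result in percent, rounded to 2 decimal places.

-0.62%

(1 + g_nom) = (1 + g_real)(1 + π) = 0.9820 × 1.0120 = 0.99378.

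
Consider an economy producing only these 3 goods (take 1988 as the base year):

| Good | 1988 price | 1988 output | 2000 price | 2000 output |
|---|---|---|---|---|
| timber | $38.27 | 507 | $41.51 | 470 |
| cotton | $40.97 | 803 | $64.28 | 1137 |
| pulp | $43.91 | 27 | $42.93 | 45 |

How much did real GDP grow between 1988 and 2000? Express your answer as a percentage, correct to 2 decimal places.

Real GDP 1988 = Nominal GDP 1988 = 38.27·507 + 40.97·803 + 43.91·27 = 53487.37.
Real GDP 2000 (at 1988 prices) = 38.27·470 + 40.97·1137 + 43.91·45 = 66545.74.
Real growth = 66545.74/53487.37 − 1 = 0.2441.

24.41%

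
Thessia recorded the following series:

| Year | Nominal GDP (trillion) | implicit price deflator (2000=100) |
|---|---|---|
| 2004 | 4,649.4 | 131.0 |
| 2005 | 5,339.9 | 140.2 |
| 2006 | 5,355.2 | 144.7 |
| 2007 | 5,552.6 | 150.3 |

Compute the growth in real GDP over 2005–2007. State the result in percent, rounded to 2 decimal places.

Real GDP 2005 = 5339.9/1.402 = 3808.77.
Real GDP 2007 = 5552.6/1.503 = 3694.34.
Change = 3694.34/3808.77 − 1 = -0.0300.

-3.00%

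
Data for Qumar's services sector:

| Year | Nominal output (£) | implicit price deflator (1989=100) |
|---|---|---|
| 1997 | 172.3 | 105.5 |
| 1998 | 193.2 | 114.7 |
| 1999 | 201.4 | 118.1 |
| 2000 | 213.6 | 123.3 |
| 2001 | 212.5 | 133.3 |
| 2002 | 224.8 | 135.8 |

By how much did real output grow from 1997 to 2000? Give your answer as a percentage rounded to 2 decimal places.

Real output 1997 = 172.3/1.055 = 163.32.
Real output 2000 = 213.6/1.233 = 173.24.
Change = 173.24/163.32 − 1 = 0.0607.

6.07%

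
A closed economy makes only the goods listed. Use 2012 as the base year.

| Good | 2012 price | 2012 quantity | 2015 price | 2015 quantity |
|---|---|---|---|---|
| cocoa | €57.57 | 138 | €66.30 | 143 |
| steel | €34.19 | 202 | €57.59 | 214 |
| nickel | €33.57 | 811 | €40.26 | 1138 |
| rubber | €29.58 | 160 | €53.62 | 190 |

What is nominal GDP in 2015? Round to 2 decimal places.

Nominal GDP 2015 = Σ (p_2015 × q_2015) = 66.30·143 + 57.59·214 + 40.26·1138 + 53.62·190 = 77808.84.

€77808.84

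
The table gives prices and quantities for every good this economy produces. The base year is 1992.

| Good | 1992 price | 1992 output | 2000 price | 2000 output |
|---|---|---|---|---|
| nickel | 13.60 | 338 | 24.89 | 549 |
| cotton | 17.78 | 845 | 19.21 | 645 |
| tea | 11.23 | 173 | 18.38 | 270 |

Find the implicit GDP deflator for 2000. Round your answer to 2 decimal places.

Nominal GDP 2000 = 24.89·549 + 19.21·645 + 18.38·270 = 31017.66.
Real GDP 2000 (at 1992 prices) = 13.60·549 + 17.78·645 + 11.23·270 = 21966.60.
Deflator = Nominal/Real × 100 = 31017.66/21966.60 × 100 = 141.204.

141.20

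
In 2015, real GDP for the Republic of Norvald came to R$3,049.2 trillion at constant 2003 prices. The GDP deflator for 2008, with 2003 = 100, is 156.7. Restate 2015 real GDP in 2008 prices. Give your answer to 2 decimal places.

Real GDP in 2008 prices = Real GDP in 2003 prices × (P_2008/P_2003) = 3049.2 × 1.567 = 4778.10.

R$4,778.10 trillion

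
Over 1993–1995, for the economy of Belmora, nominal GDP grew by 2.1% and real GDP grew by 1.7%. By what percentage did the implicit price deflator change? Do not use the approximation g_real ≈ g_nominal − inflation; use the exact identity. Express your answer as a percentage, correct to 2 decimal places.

(1 + g_nom) = (1 + g_real)(1 + π), so π = 1.0210 / 1.0170 − 1 = 0.00393.

0.39%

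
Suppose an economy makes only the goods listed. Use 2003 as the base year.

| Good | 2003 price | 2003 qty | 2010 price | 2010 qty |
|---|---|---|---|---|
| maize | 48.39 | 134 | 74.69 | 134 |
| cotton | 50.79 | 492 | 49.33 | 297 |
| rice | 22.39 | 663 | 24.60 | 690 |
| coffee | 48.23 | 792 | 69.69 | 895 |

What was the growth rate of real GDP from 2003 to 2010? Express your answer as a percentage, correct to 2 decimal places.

Real GDP 2003 = Nominal GDP 2003 = 48.39·134 + 50.79·492 + 22.39·663 + 48.23·792 = 84515.67.
Real GDP 2010 (at 2003 prices) = 48.39·134 + 50.79·297 + 22.39·690 + 48.23·895 = 80183.84.
Real growth = 80183.84/84515.67 − 1 = -0.0513.

-5.13%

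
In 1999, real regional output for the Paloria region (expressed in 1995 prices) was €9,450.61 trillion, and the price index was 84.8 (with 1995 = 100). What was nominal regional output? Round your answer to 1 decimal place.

€8,014.1 trillion

Nominal regional output = Real × (price index/100) = 9450.61 × 0.848 = 8014.12.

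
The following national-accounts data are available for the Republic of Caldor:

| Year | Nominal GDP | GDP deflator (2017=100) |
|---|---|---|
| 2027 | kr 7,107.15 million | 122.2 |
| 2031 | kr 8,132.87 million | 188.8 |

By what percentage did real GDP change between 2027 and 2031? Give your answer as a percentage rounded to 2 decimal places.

Real GDP 2027 = 7107.15 / 1.222 = 5816.00.
Real GDP 2031 = 8132.87 / 1.888 = 4307.66.
Real growth = 4307.66 / 5816.00 − 1 = -0.2593.

-25.93%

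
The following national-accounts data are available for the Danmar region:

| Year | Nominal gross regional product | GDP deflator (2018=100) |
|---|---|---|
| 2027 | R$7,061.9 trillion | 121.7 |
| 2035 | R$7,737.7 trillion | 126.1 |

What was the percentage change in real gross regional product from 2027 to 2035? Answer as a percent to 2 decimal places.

5.75%

Deflate each year: 2027 → 7061.9/1.217 = 5802.71; 2035 → 7737.7/1.261 = 6136.16.
So real gross regional product changed by 6136.16/5802.71 − 1 = 0.0575, i.e. 5.75%.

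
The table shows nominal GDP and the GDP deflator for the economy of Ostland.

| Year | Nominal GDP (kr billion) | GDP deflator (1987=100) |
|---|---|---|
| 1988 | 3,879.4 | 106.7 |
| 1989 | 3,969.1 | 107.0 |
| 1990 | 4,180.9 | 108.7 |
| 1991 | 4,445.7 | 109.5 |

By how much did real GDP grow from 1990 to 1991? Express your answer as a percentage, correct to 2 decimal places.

Real GDP 1990 = 4180.9/1.087 = 3846.27.
Real GDP 1991 = 4445.7/1.095 = 4060.00.
Change = 4060.00/3846.27 − 1 = 0.0556.

5.56%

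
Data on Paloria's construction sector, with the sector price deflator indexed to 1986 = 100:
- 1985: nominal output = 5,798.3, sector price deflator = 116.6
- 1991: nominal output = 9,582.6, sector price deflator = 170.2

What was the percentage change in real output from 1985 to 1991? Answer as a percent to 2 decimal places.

13.22%

Deflate each year: 1985 → 5798.3/1.166 = 4972.81; 1991 → 9582.6/1.702 = 5630.20.
So real output changed by 5630.20/4972.81 − 1 = 0.1322, i.e. 13.22%.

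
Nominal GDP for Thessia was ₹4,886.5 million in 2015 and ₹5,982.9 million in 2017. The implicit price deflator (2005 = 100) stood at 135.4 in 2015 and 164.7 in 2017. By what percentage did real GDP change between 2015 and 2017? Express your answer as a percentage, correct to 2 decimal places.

0.66%

Deflate each year: 2015 → 4886.5/1.354 = 3608.94; 2017 → 5982.9/1.647 = 3632.60.
So real GDP changed by 3632.60/3608.94 − 1 = 0.0066, i.e. 0.66%.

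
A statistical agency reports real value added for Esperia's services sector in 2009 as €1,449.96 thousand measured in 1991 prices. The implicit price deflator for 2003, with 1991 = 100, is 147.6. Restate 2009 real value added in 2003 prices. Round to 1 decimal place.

Real value added in 2003 prices = Real value added in 1991 prices × (P_2003/P_1991) = 1449.96 × 1.476 = 2140.14.

€2,140.1 thousand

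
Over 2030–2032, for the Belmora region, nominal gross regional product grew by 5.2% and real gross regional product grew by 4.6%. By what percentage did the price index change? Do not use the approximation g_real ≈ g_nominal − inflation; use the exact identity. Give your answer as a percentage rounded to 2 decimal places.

(1 + g_nom) = (1 + g_real)(1 + π), so π = 1.0520 / 1.0460 − 1 = 0.00574.

0.57%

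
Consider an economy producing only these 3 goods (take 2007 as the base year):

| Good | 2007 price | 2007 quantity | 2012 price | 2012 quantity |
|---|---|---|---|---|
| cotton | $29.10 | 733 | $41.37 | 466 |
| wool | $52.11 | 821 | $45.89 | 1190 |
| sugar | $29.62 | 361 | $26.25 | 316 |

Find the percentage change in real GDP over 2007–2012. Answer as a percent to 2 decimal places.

Real GDP 2007 = Nominal GDP 2007 = 29.10·733 + 52.11·821 + 29.62·361 = 74805.43.
Real GDP 2012 (at 2007 prices) = 29.10·466 + 52.11·1190 + 29.62·316 = 84931.42.
Real growth = 84931.42/74805.43 − 1 = 0.1354.

13.54%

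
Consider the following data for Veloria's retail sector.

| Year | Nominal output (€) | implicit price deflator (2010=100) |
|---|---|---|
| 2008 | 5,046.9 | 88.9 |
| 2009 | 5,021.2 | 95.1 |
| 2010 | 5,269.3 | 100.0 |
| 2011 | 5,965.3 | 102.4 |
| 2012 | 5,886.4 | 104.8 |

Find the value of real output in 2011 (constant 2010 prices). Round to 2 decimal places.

€5,825.49

Real output 2011 = 5965.3 / 1.024 = 5825.49.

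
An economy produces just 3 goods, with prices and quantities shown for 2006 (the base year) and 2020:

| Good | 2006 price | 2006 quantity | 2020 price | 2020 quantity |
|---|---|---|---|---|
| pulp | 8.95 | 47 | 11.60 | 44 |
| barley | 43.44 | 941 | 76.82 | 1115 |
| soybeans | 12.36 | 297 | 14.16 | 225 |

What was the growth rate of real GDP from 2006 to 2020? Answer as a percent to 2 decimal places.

14.77%

Real GDP 2006 = Nominal GDP 2006 = 8.95·47 + 43.44·941 + 12.36·297 = 44968.61.
Real GDP 2020 (at 2006 prices) = 8.95·44 + 43.44·1115 + 12.36·225 = 51610.40.
Real growth = 51610.40/44968.61 − 1 = 0.1477.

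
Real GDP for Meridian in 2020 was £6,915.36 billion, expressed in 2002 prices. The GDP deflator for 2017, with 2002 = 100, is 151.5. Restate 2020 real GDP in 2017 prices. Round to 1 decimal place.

£10,476.8 billion

Real GDP in 2017 prices = Real GDP in 2002 prices × (P_2017/P_2002) = 6915.36 × 1.515 = 10476.77.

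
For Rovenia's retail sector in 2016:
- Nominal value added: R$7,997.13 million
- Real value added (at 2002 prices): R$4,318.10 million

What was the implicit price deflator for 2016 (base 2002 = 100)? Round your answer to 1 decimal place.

implicit price deflator = (Nominal / Real) × 100 = 7997.13 / 4318.10 × 100 = 185.20.

185.2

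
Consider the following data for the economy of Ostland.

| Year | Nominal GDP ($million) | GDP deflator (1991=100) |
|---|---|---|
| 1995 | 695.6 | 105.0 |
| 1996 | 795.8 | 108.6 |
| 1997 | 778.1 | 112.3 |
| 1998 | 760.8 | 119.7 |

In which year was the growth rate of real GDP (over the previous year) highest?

1996

1996: real = 795.8/1.086 = 732.78; growth vs 1995 (662.48) = 10.61%.
1997: real = 778.1/1.123 = 692.88; growth vs 1996 (732.78) = -5.45%.
1998: real = 760.8/1.197 = 635.59; growth vs 1997 (692.88) = -8.27%.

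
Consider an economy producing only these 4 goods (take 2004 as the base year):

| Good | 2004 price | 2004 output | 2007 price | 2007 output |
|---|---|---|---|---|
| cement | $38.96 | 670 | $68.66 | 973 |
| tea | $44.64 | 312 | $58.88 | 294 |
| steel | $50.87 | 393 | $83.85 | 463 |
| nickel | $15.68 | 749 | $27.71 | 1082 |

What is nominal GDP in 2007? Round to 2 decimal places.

Nominal GDP 2007 = Σ (p_2007 × q_2007) = 68.66·973 + 58.88·294 + 83.85·463 + 27.71·1082 = 152921.67.

$152921.67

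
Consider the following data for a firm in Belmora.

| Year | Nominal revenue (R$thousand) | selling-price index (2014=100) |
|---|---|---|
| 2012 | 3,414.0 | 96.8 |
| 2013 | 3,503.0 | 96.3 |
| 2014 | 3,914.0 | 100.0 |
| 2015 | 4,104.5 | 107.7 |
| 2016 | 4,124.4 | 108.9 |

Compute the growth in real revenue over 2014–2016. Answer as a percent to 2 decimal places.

Real revenue 2014 = 3914.0/1.000 = 3914.00.
Real revenue 2016 = 4124.4/1.089 = 3787.33.
Change = 3787.33/3914.00 − 1 = -0.0324.

-3.24%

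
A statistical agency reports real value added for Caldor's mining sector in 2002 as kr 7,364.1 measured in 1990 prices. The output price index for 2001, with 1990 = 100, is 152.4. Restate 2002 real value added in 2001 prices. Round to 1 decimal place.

Real value added in 2001 prices = Real value added in 1990 prices × (P_2001/P_1990) = 7364.1 × 1.524 = 11222.89.

kr 11,222.9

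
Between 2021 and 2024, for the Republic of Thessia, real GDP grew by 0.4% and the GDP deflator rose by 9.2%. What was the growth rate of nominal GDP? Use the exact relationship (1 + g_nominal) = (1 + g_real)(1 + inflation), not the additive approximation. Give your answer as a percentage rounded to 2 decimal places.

(1 + g_nom) = (1 + g_real)(1 + π) = 1.0040 × 1.0920 = 1.09637.

9.64%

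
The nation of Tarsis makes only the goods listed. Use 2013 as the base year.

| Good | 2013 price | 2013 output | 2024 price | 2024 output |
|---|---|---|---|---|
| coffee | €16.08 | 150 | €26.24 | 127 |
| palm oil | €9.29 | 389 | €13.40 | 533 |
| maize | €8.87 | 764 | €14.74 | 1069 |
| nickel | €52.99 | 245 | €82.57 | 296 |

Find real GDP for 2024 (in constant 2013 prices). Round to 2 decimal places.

Real GDP 2024 = Σ (p_2013 × q_2024) = 16.08·127 + 9.29·533 + 8.87·1069 + 52.99·296 = 32160.80.

€32160.80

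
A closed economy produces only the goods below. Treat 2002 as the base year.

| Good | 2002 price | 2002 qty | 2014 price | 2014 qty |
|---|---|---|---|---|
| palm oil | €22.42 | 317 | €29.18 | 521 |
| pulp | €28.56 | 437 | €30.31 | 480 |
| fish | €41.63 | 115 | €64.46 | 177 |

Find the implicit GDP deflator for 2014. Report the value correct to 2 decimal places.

Nominal GDP 2014 = 29.18·521 + 30.31·480 + 64.46·177 = 41161.00.
Real GDP 2014 (at 2002 prices) = 22.42·521 + 28.56·480 + 41.63·177 = 32758.13.
Deflator = Nominal/Real × 100 = 41161.00/32758.13 × 100 = 125.651.

125.65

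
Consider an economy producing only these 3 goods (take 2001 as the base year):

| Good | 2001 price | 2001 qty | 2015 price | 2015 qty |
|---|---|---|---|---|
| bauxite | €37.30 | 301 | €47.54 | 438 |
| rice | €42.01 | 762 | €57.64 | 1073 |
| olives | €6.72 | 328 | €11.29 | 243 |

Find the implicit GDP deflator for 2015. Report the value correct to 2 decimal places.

Nominal GDP 2015 = 47.54·438 + 57.64·1073 + 11.29·243 = 85413.71.
Real GDP 2015 (at 2001 prices) = 37.30·438 + 42.01·1073 + 6.72·243 = 63047.09.
Deflator = Nominal/Real × 100 = 85413.71/63047.09 × 100 = 135.476.

135.48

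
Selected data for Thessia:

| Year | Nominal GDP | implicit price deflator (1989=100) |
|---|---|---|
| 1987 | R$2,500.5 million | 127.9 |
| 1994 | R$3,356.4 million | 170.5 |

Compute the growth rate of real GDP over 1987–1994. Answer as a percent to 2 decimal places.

Deflate each year: 1987 → 2500.5/1.279 = 1955.04; 1994 → 3356.4/1.705 = 1968.56.
So real GDP changed by 1968.56/1955.04 − 1 = 0.0069, i.e. 0.69%.

0.69%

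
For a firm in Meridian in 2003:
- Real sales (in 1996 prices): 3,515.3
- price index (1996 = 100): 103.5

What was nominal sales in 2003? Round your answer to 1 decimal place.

3,638.3

Nominal sales = Real × (price index/100) = 3515.3 × 1.035 = 3638.34.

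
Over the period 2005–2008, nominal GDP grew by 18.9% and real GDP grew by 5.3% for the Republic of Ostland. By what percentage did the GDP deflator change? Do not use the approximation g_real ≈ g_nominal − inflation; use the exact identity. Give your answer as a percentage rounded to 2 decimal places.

(1 + g_nom) = (1 + g_real)(1 + π), so π = 1.1890 / 1.0530 − 1 = 0.12915.

12.92%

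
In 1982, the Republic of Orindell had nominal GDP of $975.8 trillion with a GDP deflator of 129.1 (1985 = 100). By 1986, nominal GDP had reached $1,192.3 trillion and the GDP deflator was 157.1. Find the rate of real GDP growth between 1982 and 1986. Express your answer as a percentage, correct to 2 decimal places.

Real GDP 1982 = 975.8 / 1.291 = 755.85.
Real GDP 1986 = 1192.3 / 1.571 = 758.94.
Real growth = 758.94 / 755.85 − 1 = 0.0041.

0.41%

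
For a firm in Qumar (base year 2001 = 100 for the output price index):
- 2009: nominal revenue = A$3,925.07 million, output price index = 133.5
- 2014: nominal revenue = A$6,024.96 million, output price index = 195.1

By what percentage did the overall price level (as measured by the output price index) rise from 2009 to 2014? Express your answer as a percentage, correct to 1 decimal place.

46.1%

Price-level change = 195.1 / 133.5 − 1 = 0.4614.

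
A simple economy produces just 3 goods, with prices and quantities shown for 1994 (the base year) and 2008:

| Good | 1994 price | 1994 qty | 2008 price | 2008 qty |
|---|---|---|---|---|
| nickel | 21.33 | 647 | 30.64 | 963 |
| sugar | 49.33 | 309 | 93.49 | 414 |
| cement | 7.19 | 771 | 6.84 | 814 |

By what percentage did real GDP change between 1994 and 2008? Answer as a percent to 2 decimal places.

35.36%

Real GDP 1994 = Nominal GDP 1994 = 21.33·647 + 49.33·309 + 7.19·771 = 34586.97.
Real GDP 2008 (at 1994 prices) = 21.33·963 + 49.33·414 + 7.19·814 = 46816.07.
Real growth = 46816.07/34586.97 − 1 = 0.3536.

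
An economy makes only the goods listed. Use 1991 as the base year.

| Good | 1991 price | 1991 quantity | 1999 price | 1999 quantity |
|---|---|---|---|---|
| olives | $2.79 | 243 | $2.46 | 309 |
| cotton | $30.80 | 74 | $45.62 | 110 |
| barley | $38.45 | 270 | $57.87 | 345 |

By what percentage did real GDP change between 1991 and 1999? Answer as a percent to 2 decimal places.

Real GDP 1991 = Nominal GDP 1991 = 2.79·243 + 30.80·74 + 38.45·270 = 13338.67.
Real GDP 1999 (at 1991 prices) = 2.79·309 + 30.80·110 + 38.45·345 = 17515.36.
Real growth = 17515.36/13338.67 − 1 = 0.3131.

31.31%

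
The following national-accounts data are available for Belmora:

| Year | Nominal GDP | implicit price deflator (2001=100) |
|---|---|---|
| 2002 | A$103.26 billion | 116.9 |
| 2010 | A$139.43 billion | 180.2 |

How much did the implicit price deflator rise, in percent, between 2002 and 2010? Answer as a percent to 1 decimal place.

54.1%

Price-level change = 180.2 / 116.9 − 1 = 0.5415.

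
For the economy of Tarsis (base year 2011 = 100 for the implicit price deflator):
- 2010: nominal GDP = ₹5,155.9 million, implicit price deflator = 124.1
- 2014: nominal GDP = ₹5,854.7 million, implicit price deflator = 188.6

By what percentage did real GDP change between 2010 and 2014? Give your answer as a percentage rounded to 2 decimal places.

-25.28%

Deflate each year: 2010 → 5155.9/1.241 = 4154.63; 2014 → 5854.7/1.886 = 3104.29.
So real GDP changed by 3104.29/4154.63 − 1 = -0.2528, i.e. -25.28%.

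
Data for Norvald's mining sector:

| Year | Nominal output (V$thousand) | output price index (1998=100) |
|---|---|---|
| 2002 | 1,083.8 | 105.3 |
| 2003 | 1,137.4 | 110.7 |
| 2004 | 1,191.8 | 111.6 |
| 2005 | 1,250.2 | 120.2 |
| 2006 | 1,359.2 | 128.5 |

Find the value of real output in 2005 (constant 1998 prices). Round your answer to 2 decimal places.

V$1,040.10 thousand

Real output 2005 = 1250.2 / 1.202 = 1040.10.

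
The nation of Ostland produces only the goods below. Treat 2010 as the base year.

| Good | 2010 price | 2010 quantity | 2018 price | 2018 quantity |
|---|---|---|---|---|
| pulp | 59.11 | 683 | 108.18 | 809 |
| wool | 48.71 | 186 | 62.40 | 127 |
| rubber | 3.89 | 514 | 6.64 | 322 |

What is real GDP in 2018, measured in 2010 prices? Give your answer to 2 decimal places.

55258.74

Real GDP 2018 = Σ (p_2010 × q_2018) = 59.11·809 + 48.71·127 + 3.89·322 = 55258.74.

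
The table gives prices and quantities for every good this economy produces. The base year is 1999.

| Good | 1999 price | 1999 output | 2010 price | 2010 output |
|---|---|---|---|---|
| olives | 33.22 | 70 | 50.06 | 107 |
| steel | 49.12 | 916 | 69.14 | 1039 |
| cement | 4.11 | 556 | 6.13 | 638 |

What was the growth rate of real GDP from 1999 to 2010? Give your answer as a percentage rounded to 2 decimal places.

15.34%

Real GDP 1999 = Nominal GDP 1999 = 33.22·70 + 49.12·916 + 4.11·556 = 49604.48.
Real GDP 2010 (at 1999 prices) = 33.22·107 + 49.12·1039 + 4.11·638 = 57212.40.
Real growth = 57212.40/49604.48 − 1 = 0.1534.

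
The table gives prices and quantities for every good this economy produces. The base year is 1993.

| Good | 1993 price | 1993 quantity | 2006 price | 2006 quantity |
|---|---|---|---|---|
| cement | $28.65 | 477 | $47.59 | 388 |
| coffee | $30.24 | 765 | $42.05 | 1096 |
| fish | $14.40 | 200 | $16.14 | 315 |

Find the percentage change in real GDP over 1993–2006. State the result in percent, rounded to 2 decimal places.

22.97%

Real GDP 1993 = Nominal GDP 1993 = 28.65·477 + 30.24·765 + 14.40·200 = 39679.65.
Real GDP 2006 (at 1993 prices) = 28.65·388 + 30.24·1096 + 14.40·315 = 48795.24.
Real growth = 48795.24/39679.65 − 1 = 0.2297.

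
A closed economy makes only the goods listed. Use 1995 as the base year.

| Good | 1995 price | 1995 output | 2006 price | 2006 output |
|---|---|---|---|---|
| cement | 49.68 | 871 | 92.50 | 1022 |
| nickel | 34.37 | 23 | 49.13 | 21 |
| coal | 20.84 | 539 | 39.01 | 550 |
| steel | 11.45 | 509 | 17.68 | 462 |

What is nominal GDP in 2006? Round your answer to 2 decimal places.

125190.39

Nominal GDP 2006 = Σ (p_2006 × q_2006) = 92.50·1022 + 49.13·21 + 39.01·550 + 17.68·462 = 125190.39.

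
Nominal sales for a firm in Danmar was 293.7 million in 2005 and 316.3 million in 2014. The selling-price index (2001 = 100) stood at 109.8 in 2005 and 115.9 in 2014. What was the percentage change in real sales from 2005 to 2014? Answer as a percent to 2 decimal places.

2.03%

Deflate each year: 2005 → 293.7/1.098 = 267.49; 2014 → 316.3/1.159 = 272.91.
So real sales changed by 272.91/267.49 − 1 = 0.0203, i.e. 2.03%.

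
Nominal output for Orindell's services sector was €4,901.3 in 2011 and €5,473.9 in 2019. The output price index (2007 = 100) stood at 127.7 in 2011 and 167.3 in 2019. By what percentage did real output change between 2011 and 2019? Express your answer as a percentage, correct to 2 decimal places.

Real output 2011 = 4901.3 / 1.277 = 3838.14.
Real output 2019 = 5473.9 / 1.673 = 3271.91.
Real growth = 3271.91 / 3838.14 − 1 = -0.1475.

-14.75%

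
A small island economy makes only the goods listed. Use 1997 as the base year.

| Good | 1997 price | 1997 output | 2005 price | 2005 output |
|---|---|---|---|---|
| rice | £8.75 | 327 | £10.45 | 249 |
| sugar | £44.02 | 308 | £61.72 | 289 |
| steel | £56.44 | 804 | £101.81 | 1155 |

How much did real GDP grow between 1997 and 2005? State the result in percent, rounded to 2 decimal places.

29.60%

Real GDP 1997 = Nominal GDP 1997 = 8.75·327 + 44.02·308 + 56.44·804 = 61797.17.
Real GDP 2005 (at 1997 prices) = 8.75·249 + 44.02·289 + 56.44·1155 = 80088.73.
Real growth = 80088.73/61797.17 − 1 = 0.2960.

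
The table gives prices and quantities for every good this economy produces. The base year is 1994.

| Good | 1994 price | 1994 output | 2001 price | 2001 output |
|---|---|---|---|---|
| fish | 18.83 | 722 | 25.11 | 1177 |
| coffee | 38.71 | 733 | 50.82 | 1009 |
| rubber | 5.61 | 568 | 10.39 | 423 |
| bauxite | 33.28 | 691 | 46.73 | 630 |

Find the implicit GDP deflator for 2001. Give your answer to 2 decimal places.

135.60

Nominal GDP 2001 = 25.11·1177 + 50.82·1009 + 10.39·423 + 46.73·630 = 114666.72.
Real GDP 2001 (at 1994 prices) = 18.83·1177 + 38.71·1009 + 5.61·423 + 33.28·630 = 84560.73.
Deflator = Nominal/Real × 100 = 114666.72/84560.73 × 100 = 135.603.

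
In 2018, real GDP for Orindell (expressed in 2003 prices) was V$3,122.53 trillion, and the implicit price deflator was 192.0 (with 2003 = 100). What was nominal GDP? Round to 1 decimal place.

Nominal GDP = Real × (implicit price deflator/100) = 3122.53 × 1.920 = 5995.26.

V$5,995.3 trillion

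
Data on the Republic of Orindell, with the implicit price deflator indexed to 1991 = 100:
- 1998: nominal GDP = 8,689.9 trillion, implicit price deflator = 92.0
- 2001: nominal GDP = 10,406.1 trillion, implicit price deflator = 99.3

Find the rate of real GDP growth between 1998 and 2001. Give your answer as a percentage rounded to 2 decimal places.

10.95%

Real GDP 1998 = 8689.9 / 0.920 = 9445.54.
Real GDP 2001 = 10406.1 / 0.993 = 10479.46.
Real growth = 10479.46 / 9445.54 − 1 = 0.1095.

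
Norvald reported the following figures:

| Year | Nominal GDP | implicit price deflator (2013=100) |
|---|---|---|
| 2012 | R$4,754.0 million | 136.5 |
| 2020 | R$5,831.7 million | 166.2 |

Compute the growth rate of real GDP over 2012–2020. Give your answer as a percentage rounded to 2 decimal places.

Real GDP 2012 = 4754.0 / 1.365 = 3482.78.
Real GDP 2020 = 5831.7 / 1.662 = 3508.84.
Real growth = 3508.84 / 3482.78 − 1 = 0.0075.

0.75%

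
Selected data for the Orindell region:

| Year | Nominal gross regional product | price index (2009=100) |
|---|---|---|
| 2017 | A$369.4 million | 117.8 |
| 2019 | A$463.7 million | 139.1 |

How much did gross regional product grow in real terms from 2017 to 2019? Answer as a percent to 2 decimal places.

Deflate each year: 2017 → 369.4/1.178 = 313.58; 2019 → 463.7/1.391 = 333.36.
So real gross regional product changed by 333.36/313.58 − 1 = 0.0631, i.e. 6.31%.

6.31%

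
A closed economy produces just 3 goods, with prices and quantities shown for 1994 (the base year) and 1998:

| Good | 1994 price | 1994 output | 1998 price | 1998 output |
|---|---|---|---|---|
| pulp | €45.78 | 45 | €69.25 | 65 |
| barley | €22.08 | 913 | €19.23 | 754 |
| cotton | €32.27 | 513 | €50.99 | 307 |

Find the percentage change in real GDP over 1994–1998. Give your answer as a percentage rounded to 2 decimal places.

Real GDP 1994 = Nominal GDP 1994 = 45.78·45 + 22.08·913 + 32.27·513 = 38773.65.
Real GDP 1998 (at 1994 prices) = 45.78·65 + 22.08·754 + 32.27·307 = 29530.91.
Real growth = 29530.91/38773.65 − 1 = -0.2384.

-23.84%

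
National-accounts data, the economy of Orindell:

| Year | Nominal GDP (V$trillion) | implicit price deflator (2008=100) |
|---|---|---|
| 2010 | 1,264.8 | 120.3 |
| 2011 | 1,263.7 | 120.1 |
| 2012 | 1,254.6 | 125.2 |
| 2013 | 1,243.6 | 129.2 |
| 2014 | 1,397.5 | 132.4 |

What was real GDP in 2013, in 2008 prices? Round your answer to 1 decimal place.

Real GDP 2013 = 1243.6 / 1.292 = 962.54.

V$962.5 trillion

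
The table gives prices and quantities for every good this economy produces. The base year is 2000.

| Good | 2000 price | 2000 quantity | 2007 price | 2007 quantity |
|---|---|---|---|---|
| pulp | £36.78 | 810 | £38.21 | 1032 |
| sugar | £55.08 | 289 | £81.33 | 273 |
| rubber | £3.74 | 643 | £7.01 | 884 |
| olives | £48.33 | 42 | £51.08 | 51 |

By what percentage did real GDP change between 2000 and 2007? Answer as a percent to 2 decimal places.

17.19%

Real GDP 2000 = Nominal GDP 2000 = 36.78·810 + 55.08·289 + 3.74·643 + 48.33·42 = 50144.60.
Real GDP 2007 (at 2000 prices) = 36.78·1032 + 55.08·273 + 3.74·884 + 48.33·51 = 58764.79.
Real growth = 58764.79/50144.60 − 1 = 0.1719.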